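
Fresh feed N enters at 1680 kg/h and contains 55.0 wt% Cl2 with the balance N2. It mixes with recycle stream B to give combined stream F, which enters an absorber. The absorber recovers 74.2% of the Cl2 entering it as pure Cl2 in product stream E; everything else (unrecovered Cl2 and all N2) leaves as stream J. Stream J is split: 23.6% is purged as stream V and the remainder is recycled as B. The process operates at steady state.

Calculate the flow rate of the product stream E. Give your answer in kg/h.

853.9 kg/h

Cl2 in F: m_A = 1680×0.550 + (1−0.236)·(1−0.742)·m_A, so m_A = 924/0.8029 = 1150.8 kg/h.
Product E = 0.742×1150.8 = 853.93 kg/h.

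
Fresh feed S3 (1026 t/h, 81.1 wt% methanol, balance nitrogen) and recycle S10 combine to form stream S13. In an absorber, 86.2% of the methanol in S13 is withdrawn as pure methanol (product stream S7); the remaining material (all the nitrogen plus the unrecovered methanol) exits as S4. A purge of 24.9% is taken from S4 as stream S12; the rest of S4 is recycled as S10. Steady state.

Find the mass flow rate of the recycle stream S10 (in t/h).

681.1 t/h

nitrogen enters only via S3 and leaves only via the purge: 1026×0.189 = 0.249×(nitrogen in S4), and the absorber passes all nitrogen, so nitrogen in S13 = nitrogen in S4 = 778.77 t/h.
methanol in S13: m_A = 1026×0.811 + (1−0.249)·(1−0.862)·m_A, so m_A = 832.09/0.8964 = 928.29 t/h.
S4 = (1−0.862)×928.29 + 778.77 = 906.88 t/h.
Recycle S10 = (1−0.249)×906.88 = 681.06 t/h.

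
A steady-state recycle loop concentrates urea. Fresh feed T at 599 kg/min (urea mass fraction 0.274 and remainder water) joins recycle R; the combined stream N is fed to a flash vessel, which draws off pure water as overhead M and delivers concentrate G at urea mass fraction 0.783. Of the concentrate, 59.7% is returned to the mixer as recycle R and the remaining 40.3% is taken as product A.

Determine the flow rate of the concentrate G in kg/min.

Overall urea balance (none leaves overhead): urea in fresh feed = urea in product, i.e. 599×0.274 = (1−0.597)·G·0.783.
G = 164.13/(0.783×0.403) = 520.13 kg/min.

520.1 kg/min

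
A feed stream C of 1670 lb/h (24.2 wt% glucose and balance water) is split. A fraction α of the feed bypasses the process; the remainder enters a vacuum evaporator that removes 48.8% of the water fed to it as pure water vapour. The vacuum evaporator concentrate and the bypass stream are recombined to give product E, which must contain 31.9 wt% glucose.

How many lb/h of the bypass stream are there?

580.2 lb/h

All 1670×0.242 = 404.14 lb/h of glucose reaches E, so E = 404.14/0.319 = 1266.9 lb/h and vapour = 403.1 lb/h.
The evaporator receives (1−α)·1670 of feed at 0.758 water and removes 0.488 of that water:
0.488×0.758×(1−α)×1670 = 403.1
(1−α) = 403.1/617.74 = 0.6525;  α = 0.3475.
Bypass flow = 0.3475×1670 = 580.25 lb/h.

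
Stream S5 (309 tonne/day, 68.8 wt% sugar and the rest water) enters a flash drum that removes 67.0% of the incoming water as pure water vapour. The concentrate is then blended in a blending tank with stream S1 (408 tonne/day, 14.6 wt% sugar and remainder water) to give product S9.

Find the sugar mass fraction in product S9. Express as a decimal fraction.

0.417

Vapour removed = 0.670×0.312×309 = 64.593 tonne/day; concentrate = 244.41 tonne/day.
sugar reaching the mixer = 212.59 (from concentrate) + 408×0.146 = 272.16 tonne/day.
Product flow = 244.41 + 408 = 652.41 tonne/day; sugar fraction = 0.417.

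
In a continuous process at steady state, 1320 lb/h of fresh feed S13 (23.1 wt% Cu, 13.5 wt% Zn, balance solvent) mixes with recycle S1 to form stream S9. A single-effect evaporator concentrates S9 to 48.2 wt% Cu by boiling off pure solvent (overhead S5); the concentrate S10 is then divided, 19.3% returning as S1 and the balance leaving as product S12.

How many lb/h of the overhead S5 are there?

Overall Cu balance (none leaves overhead): Cu in fresh feed = Cu in product, i.e. 1320×0.231 = (1−0.193)·S10·0.482.
S10 = 304.92/(0.482×0.807) = 783.91 lb/h.
Recycle S1 = 0.193×783.91 = 151.29 lb/h.
Combined feed S9 = 1320 + 151.29 = 1471.3 lb/h.
Overhead S5 = S9 − S10 = 1471.3 − 783.91 = 687.39 lb/h.

687.4 lb/h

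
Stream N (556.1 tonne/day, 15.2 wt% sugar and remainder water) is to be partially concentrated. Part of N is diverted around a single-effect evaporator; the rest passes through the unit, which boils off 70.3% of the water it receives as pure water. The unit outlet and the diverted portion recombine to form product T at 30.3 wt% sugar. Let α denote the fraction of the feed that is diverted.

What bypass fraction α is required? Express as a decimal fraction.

0.164

All 556.1×0.152 = 84.527 tonne/day of sugar reaches T, so T = 84.527/0.303 = 278.97 tonne/day and vapour = 277.13 tonne/day.
The evaporator receives (1−α)·556.1 of feed at 0.848 water and removes 0.703 of that water:
0.703×0.848×(1−α)×556.1 = 277.13
(1−α) = 277.13/331.52 = 0.8360;  α = 0.1640.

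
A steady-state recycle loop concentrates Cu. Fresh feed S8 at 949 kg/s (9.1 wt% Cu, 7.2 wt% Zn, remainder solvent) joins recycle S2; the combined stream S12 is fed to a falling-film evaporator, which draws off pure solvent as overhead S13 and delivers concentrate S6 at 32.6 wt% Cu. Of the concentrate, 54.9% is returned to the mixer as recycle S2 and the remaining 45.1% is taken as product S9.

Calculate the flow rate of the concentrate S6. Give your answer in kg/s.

Overall Cu balance (none leaves overhead): Cu in fresh feed = Cu in product, i.e. 949×0.091 = (1−0.549)·S6·0.326.
S6 = 86.359/(0.326×0.451) = 587.37 kg/s.

587.4 kg/s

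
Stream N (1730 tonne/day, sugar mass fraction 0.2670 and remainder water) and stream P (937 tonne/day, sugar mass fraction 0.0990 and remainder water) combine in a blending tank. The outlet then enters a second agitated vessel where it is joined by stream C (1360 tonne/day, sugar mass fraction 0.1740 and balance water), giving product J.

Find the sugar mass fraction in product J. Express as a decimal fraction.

0.1965

Overall, product flow = 4027 tonne/day.
sugar in = 1730×0.267 + 937×0.099 + 1360×0.174 = 791.31 tonne/day.
sugar fraction in J = 0.1965.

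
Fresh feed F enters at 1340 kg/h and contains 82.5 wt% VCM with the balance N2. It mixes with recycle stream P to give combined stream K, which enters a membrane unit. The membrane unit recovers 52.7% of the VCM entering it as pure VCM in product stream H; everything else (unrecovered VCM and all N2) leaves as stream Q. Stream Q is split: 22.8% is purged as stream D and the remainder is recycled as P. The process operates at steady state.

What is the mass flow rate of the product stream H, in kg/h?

VCM in K: m_A = 1340×0.825 + (1−0.228)·(1−0.527)·m_A, so m_A = 1105.5/0.6348 = 1741.4 kg/h.
Product H = 0.527×1741.4 = 917.7 kg/h.

917.7 kg/h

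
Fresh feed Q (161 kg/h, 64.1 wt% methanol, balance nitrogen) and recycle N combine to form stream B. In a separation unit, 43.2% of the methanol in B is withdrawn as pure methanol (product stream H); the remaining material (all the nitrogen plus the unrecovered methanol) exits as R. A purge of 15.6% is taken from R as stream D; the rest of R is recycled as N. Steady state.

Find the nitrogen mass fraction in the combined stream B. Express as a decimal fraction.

0.651

nitrogen enters only via Q and leaves only via the purge: 161×0.359 = 0.156×(nitrogen in R), and the separation unit passes all nitrogen, so nitrogen in B = nitrogen in R = 370.51 kg/h.
methanol in B: m_A = 161×0.641 + (1−0.156)·(1−0.432)·m_A, so m_A = 103.2/0.5206 = 198.23 kg/h.
B = 198.23 + 370.51 = 568.74 kg/h.
nitrogen fraction in B = 370.51/568.74 = 0.651.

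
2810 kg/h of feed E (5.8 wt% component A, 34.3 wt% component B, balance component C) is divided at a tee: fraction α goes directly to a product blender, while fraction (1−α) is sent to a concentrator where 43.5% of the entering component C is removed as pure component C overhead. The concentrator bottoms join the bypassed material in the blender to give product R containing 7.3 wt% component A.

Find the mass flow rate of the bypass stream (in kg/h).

594.1 kg/h

All 2810×0.058 = 162.98 kg/h of component A reaches R, so R = 162.98/0.073 = 2232.6 kg/h and vapour = 577.4 kg/h.
The evaporator receives (1−α)·2810 of feed at 0.599 component C and removes 0.435 of that component C:
0.435×0.599×(1−α)×2810 = 577.4
(1−α) = 577.4/732.19 = 0.7886;  α = 0.2114.
Bypass flow = 0.2114×2810 = 594.06 kg/h.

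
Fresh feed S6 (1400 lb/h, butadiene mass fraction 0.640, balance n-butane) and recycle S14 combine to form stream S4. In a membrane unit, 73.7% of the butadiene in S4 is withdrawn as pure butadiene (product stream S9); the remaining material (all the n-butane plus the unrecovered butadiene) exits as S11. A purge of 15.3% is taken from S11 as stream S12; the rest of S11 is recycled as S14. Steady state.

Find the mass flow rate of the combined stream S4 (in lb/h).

4447 lb/h

n-butane enters only via S6 and leaves only via the purge: 1400×0.360 = 0.153×(n-butane in S11), and the membrane unit passes all n-butane, so n-butane in S4 = n-butane in S11 = 3294.1 lb/h.
butadiene in S4: m_A = 1400×0.640 + (1−0.153)·(1−0.737)·m_A, so m_A = 896/0.7772 = 1152.8 lb/h.
S4 = 1152.8 + 3294.1 = 4446.9 lb/h.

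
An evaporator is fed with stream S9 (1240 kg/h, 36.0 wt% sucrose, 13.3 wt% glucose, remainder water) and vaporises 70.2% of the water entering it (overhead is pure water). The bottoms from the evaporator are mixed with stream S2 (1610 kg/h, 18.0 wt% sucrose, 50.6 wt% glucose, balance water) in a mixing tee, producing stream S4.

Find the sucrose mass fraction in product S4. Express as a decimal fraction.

Vapour removed = 0.702×0.507×1240 = 441.33 kg/h; concentrate = 798.67 kg/h.
sucrose reaching the mixer = 446.4 (from concentrate) + 1610×0.180 = 736.2 kg/h.
Product flow = 798.67 + 1610 = 2408.7 kg/h; sucrose fraction = 0.3056.

0.3056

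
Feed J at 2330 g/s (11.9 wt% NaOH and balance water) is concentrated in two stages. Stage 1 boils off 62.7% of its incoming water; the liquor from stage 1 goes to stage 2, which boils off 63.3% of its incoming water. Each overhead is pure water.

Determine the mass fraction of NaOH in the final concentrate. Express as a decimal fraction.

water in feed = 2330×0.881 = 2052.7 g/s.
After stage 1: water left = (1−0.627)×2052.7 = 765.67; stream total = 1042.9 g/s.
After stage 2: water left = (1−0.633)×765.67 = 281; final concentrate = 558.27 g/s.
NaOH fraction = 277.27/558.27 = 0.4967.

0.4967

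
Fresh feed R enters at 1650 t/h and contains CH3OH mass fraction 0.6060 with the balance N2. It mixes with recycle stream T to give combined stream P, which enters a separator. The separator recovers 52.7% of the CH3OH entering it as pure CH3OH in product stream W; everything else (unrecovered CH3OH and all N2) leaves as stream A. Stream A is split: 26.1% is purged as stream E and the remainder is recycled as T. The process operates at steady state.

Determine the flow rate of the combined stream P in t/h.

N2 enters only via R and leaves only via the purge: 1650×0.394 = 0.261×(N2 in A), and the separator passes all N2, so N2 in P = N2 in A = 2490.8 t/h.
CH3OH in P: m_A = 1650×0.606 + (1−0.261)·(1−0.527)·m_A, so m_A = 999.9/0.6505 = 1537.2 t/h.
P = 1537.2 + 2490.8 = 4028 t/h.

4028 t/h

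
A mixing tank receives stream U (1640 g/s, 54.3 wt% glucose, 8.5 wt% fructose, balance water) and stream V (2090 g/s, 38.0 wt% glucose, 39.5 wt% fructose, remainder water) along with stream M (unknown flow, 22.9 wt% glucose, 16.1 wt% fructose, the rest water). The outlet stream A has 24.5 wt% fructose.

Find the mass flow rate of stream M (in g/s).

Let M be the unknown flow. Total out = 3730 + M.
fructose balance: 964.95 + 0.161·M = 0.245·(3730 + M)
(0.161 − 0.245)·M = 0.245×3730 − 964.95 = -51.1
M = -51.1 / -0.084 = 608.33 g/s

608.3 g/s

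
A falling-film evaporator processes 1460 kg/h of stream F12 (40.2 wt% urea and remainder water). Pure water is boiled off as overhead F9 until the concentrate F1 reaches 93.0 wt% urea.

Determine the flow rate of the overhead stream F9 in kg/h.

urea is conserved: 1460×0.402 = 586.92 kg/h all reports to the concentrate.
Concentrate = 586.92/(target fraction) = 631.1 kg/h.
Overhead = 1460 − 631.1 = 828.9 kg/h.

828.9 kg/h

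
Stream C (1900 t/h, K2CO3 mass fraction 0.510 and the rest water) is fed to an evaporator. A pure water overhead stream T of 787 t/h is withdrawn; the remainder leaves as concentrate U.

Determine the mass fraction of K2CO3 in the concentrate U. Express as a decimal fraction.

0.871

K2CO3 is not removed: 1900×0.510 = 969 t/h of K2CO3 enters U.
Concentrate = 1900 − 787 = 1113 t/h.
Mass fraction = 969/1113 = 0.871.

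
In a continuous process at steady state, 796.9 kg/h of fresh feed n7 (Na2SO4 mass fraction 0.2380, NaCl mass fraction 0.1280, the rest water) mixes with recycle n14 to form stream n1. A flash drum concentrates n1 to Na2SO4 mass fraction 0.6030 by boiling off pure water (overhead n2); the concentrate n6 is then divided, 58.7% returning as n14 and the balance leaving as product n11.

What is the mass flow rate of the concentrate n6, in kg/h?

Overall Na2SO4 balance (none leaves overhead): Na2SO4 in fresh feed = Na2SO4 in product, i.e. 796.9×0.238 = (1−0.587)·n6·0.603.
n6 = 189.66/(0.603×0.413) = 761.58 kg/h.

761.6 kg/h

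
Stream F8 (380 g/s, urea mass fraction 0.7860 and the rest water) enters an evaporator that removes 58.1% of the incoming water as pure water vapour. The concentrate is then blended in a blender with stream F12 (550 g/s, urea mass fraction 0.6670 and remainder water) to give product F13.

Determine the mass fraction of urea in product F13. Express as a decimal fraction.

Vapour removed = 0.581×0.214×380 = 47.247 g/s; concentrate = 332.75 g/s.
urea reaching the mixer = 298.68 (from concentrate) + 550×0.667 = 665.53 g/s.
Product flow = 332.75 + 550 = 882.75 g/s; urea fraction = 0.7539.

0.7539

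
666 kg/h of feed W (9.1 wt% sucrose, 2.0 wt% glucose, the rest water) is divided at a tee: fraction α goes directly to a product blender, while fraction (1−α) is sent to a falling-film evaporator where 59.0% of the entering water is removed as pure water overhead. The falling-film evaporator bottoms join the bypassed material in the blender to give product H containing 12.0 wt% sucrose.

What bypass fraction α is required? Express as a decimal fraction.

0.539

All 666×0.091 = 60.606 kg/h of sucrose reaches H, so H = 60.606/0.120 = 505.05 kg/h and vapour = 160.95 kg/h.
The evaporator receives (1−α)·666 of feed at 0.889 water and removes 0.590 of that water:
0.590×0.889×(1−α)×666 = 160.95
(1−α) = 160.95/349.32 = 0.4607;  α = 0.5393.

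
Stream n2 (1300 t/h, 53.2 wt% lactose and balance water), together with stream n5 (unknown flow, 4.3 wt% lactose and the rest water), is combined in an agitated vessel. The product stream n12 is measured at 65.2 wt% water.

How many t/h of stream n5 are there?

784.3 t/h

Let n5 be the unknown flow. Total out = 1300 + n5.
water balance: 608.4 + 0.957·n5 = 0.652·(1300 + n5)
(0.957 − 0.652)·n5 = 0.652×1300 − 608.4 = 239.2
n5 = 239.2 / 0.305 = 784.26 t/h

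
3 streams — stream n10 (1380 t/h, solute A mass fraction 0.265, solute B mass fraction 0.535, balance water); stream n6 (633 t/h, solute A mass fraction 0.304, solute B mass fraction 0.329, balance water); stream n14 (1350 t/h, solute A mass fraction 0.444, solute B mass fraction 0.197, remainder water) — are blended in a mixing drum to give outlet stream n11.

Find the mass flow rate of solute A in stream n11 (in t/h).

solute A out = solute A in = 1380×0.265 + 633×0.304 + 1350×0.444 = 1157.5 t/h.

1158 t/h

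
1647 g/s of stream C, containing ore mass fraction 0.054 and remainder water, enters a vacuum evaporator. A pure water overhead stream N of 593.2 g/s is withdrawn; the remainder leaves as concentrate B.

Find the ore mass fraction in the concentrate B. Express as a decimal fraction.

0.084

ore is not removed: 1647×0.054 = 88.938 g/s of ore enters B.
Concentrate = 1647 − 593.2 = 1053.8 g/s.
Mass fraction = 88.938/1053.8 = 0.084.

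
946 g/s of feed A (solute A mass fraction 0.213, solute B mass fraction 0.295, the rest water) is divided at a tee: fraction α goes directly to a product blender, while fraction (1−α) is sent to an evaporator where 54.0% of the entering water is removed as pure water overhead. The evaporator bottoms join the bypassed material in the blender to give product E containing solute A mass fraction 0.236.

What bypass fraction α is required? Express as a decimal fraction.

All 946×0.213 = 201.5 g/s of solute A reaches E, so E = 201.5/0.236 = 853.81 g/s and vapour = 92.195 g/s.
The evaporator receives (1−α)·946 of feed at 0.492 water and removes 0.540 of that water:
0.540×0.492×(1−α)×946 = 92.195
(1−α) = 92.195/251.33 = 0.3668;  α = 0.6332.

0.633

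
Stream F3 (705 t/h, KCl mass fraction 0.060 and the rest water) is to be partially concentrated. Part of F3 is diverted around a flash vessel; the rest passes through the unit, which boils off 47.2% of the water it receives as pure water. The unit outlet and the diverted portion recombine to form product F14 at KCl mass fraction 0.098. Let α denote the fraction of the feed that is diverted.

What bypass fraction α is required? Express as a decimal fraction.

All 705×0.060 = 42.3 t/h of KCl reaches F14, so F14 = 42.3/0.098 = 431.63 t/h and vapour = 273.37 t/h.
The evaporator receives (1−α)·705 of feed at 0.940 water and removes 0.472 of that water:
0.472×0.940×(1−α)×705 = 273.37
(1−α) = 273.37/312.79 = 0.8740;  α = 0.1260.

0.126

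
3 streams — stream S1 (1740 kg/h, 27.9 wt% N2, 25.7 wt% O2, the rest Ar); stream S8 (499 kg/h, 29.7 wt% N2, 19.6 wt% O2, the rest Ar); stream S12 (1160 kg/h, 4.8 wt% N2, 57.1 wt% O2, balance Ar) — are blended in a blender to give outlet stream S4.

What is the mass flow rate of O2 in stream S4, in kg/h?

O2 out = O2 in = 1740×0.257 + 499×0.196 + 1160×0.571 = 1207.3 kg/h.

1207 kg/h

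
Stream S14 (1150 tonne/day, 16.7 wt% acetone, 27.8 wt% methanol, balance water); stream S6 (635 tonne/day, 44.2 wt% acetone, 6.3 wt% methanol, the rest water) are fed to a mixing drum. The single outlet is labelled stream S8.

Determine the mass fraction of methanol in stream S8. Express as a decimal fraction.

Total flow out = 1150 + 635 = 1785 tonne/day.
methanol in = 1150×0.278 + 635×0.063 = 359.71 tonne/day.
methanol mass fraction in S8 = 359.71/1785 = 0.2015.

0.2015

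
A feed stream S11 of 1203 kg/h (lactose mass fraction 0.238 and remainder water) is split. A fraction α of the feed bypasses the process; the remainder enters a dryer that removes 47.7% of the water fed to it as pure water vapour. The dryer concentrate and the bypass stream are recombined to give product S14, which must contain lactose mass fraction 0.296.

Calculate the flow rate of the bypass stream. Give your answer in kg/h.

554.5 kg/h

All 1203×0.238 = 286.31 kg/h of lactose reaches S14, so S14 = 286.31/0.296 = 967.28 kg/h and vapour = 235.72 kg/h.
The evaporator receives (1−α)·1203 of feed at 0.762 water and removes 0.477 of that water:
0.477×0.762×(1−α)×1203 = 235.72
(1−α) = 235.72/437.26 = 0.5391;  α = 0.4609.
Bypass flow = 0.4609×1203 = 554.47 kg/h.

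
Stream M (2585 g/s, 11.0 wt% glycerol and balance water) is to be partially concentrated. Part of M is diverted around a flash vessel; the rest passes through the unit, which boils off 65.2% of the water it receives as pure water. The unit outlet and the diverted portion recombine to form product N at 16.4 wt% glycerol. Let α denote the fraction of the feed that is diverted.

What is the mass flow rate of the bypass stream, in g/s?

All 2585×0.110 = 284.35 g/s of glycerol reaches N, so N = 284.35/0.164 = 1733.8 g/s and vapour = 851.16 g/s.
The evaporator receives (1−α)·2585 of feed at 0.890 water and removes 0.652 of that water:
0.652×0.890×(1−α)×2585 = 851.16
(1−α) = 851.16/1500 = 0.5674;  α = 0.4326.
Bypass flow = 0.4326×2585 = 1118.2 g/s.

1118 g/s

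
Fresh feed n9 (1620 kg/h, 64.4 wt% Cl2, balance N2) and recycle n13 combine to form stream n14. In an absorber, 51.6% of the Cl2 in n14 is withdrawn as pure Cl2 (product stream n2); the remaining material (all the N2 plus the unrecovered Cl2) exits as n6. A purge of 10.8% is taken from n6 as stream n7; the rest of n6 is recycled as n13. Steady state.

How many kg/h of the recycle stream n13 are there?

N2 enters only via n9 and leaves only via the purge: 1620×0.356 = 0.108×(N2 in n6), and the absorber passes all N2, so N2 in n14 = N2 in n6 = 5340 kg/h.
Cl2 in n14: m_A = 1620×0.644 + (1−0.108)·(1−0.516)·m_A, so m_A = 1043.3/0.5683 = 1835.9 kg/h.
n6 = (1−0.516)×1835.9 + 5340 = 6228.6 kg/h.
Recycle n13 = (1−0.108)×6228.6 = 5555.9 kg/h.

5556 kg/h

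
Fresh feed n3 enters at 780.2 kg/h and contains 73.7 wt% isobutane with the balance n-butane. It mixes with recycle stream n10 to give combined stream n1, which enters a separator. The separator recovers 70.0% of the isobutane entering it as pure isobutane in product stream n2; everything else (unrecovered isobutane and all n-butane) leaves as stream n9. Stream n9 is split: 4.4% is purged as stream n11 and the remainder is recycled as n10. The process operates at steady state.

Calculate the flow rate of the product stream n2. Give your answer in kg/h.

564.4 kg/h

isobutane in n1: m_A = 780.2×0.737 + (1−0.044)·(1−0.700)·m_A, so m_A = 575.01/0.7132 = 806.24 kg/h.
Product n2 = 0.700×806.24 = 564.37 kg/h.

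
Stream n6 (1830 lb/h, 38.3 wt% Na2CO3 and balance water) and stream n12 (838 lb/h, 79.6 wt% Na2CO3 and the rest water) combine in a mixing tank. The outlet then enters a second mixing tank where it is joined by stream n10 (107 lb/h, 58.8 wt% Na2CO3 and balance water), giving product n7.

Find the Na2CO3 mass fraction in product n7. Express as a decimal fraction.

0.5156

Overall, product flow = 2775 lb/h.
Na2CO3 in = 1830×0.383 + 838×0.796 + 107×0.588 = 1430.9 lb/h.
Na2CO3 fraction in n7 = 0.5156.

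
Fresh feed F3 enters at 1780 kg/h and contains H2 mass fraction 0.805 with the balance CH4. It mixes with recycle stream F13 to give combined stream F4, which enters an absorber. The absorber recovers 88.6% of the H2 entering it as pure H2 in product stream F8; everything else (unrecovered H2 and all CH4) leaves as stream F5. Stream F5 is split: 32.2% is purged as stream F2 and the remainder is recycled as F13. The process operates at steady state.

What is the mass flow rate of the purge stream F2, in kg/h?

CH4 enters only via F3 and leaves only via the purge: 1780×0.195 = 0.322×(CH4 in F5), and the absorber passes all CH4, so CH4 in F4 = CH4 in F5 = 1078 kg/h.
H2 in F4: m_A = 1780×0.805 + (1−0.322)·(1−0.886)·m_A, so m_A = 1432.9/0.9227 = 1552.9 kg/h.
F5 = (1−0.886)×1552.9 + 1078 = 1255 kg/h.
Purge F2 = 0.322×1255 = 404.1 kg/h.

404.1 kg/h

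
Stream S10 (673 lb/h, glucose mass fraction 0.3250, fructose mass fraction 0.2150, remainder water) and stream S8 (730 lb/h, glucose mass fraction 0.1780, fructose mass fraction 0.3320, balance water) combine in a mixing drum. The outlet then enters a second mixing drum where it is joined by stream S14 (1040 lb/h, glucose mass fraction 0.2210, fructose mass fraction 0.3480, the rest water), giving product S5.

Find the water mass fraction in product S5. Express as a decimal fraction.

Overall, product flow = 2443 lb/h.
water in = 673×0.460 + 730×0.490 + 1040×0.431 = 1115.5 lb/h.
water fraction in S5 = 0.4566.

0.4566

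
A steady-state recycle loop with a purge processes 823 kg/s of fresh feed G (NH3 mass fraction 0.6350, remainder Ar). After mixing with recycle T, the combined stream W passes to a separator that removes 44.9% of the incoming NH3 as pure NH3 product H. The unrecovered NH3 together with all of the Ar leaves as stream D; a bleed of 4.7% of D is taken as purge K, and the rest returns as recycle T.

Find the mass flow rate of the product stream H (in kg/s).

494.1 kg/s

NH3 in W: m_A = 823×0.635 + (1−0.047)·(1−0.449)·m_A, so m_A = 522.61/0.4749 = 1100.5 kg/s.
Product H = 0.449×1100.5 = 494.11 kg/s.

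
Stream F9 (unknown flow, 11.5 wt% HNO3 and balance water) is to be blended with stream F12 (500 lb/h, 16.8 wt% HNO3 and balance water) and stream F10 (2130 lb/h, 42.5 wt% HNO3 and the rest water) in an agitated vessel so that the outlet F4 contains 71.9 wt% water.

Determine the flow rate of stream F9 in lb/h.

Let F9 be the unknown flow. Total out = 2630 + F9.
water balance: 1640.8 + 0.885·F9 = 0.719·(2630 + F9)
(0.885 − 0.719)·F9 = 0.719×2630 − 1640.8 = 250.22
F9 = 250.22 / 0.166 = 1507.3 lb/h

1507 lb/h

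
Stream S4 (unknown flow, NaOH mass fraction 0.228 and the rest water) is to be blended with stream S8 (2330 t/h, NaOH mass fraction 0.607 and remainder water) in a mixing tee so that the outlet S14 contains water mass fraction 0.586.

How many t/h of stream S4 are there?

Let S4 be the unknown flow. Total out = 2330 + S4.
water balance: 915.69 + 0.772·S4 = 0.586·(2330 + S4)
(0.772 − 0.586)·S4 = 0.586×2330 − 915.69 = 449.69
S4 = 449.69 / 0.186 = 2417.7 t/h

2418 t/h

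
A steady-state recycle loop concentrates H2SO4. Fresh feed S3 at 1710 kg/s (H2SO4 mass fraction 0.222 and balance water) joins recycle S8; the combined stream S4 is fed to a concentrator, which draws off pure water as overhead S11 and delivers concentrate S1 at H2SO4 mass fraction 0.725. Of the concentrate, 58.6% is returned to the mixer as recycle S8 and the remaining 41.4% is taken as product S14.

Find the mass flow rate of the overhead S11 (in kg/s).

Overall H2SO4 balance (none leaves overhead): H2SO4 in fresh feed = H2SO4 in product, i.e. 1710×0.222 = (1−0.586)·S1·0.725.
S1 = 379.62/(0.725×0.414) = 1264.8 kg/s.
Recycle S8 = 0.586×1264.8 = 741.15 kg/s.
Combined feed S4 = 1710 + 741.15 = 2451.2 kg/s.
Overhead S11 = S4 − S1 = 2451.2 − 1264.8 = 1186.4 kg/s.

1186 kg/s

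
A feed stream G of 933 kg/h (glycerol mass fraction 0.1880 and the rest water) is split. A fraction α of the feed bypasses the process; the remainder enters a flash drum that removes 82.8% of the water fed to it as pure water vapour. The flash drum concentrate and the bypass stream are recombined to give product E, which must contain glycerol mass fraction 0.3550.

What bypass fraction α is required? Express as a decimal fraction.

All 933×0.188 = 175.4 kg/h of glycerol reaches E, so E = 175.4/0.355 = 494.1 kg/h and vapour = 438.9 kg/h.
The evaporator receives (1−α)·933 of feed at 0.812 water and removes 0.828 of that water:
0.828×0.812×(1−α)×933 = 438.9
(1−α) = 438.9/627.29 = 0.6997;  α = 0.3003.

0.300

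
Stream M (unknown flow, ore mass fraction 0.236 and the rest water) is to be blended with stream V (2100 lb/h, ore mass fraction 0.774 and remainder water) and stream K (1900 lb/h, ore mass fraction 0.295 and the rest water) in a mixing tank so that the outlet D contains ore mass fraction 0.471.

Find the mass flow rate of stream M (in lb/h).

1285 lb/h

Let M be the unknown flow. Total out = 4000 + M.
ore balance: 2185.9 + 0.236·M = 0.471·(4000 + M)
(0.236 − 0.471)·M = 0.471×4000 − 2185.9 = -301.9
M = -301.9 / -0.235 = 1284.7 lb/h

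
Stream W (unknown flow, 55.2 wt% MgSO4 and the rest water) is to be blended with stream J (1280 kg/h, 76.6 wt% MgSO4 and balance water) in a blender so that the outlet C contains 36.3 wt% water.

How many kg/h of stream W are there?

1943 kg/h

Let W be the unknown flow. Total out = 1280 + W.
water balance: 299.52 + 0.448·W = 0.363·(1280 + W)
(0.448 − 0.363)·W = 0.363×1280 − 299.52 = 165.12
W = 165.12 / 0.085 = 1942.6 kg/h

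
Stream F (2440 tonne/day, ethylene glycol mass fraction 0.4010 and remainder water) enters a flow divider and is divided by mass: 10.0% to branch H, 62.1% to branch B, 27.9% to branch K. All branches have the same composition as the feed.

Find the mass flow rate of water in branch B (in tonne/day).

Branch B total = 0.621×2440 = 1515.2 tonne/day.
water in B = 0.599×1515.2 = 907.63 tonne/day.

907.6 tonne/day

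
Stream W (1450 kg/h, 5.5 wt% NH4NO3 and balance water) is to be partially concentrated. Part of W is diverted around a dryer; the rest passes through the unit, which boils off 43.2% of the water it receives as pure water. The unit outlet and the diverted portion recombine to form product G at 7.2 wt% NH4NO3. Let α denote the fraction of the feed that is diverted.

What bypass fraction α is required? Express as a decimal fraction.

0.422

All 1450×0.055 = 79.75 kg/h of NH4NO3 reaches G, so G = 79.75/0.072 = 1107.6 kg/h and vapour = 342.36 kg/h.
The evaporator receives (1−α)·1450 of feed at 0.945 water and removes 0.432 of that water:
0.432×0.945×(1−α)×1450 = 342.36
(1−α) = 342.36/591.95 = 0.5784;  α = 0.4216.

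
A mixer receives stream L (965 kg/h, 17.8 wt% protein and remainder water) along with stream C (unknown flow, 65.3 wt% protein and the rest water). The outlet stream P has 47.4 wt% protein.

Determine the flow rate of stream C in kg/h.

Let C be the unknown flow. Total out = 965 + C.
protein balance: 171.77 + 0.653·C = 0.474·(965 + C)
(0.653 − 0.474)·C = 0.474×965 − 171.77 = 285.64
C = 285.64 / 0.179 = 1595.8 kg/h

1596 kg/h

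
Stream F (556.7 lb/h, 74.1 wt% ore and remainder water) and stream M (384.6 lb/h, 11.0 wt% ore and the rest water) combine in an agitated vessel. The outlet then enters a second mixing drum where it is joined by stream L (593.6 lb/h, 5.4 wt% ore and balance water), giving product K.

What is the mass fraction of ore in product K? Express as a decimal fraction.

0.317

Overall, product flow = 1534.9 lb/h.
ore in = 556.7×0.741 + 384.6×0.110 + 593.6×0.054 = 486.88 lb/h.
ore fraction in K = 0.317.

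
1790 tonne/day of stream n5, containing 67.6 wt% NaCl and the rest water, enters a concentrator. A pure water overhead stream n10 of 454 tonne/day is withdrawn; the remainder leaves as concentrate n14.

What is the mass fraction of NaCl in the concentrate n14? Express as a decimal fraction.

NaCl is not removed: 1790×0.676 = 1210 tonne/day of NaCl enters n14.
Concentrate = 1790 − 454 = 1336 tonne/day.
Mass fraction = 1210/1336 = 0.906.

0.906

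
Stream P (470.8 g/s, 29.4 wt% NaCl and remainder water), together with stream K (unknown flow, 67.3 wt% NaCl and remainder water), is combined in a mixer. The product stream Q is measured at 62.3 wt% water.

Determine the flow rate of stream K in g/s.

Let K be the unknown flow. Total out = 470.8 + K.
water balance: 332.38 + 0.327·K = 0.623·(470.8 + K)
(0.327 − 0.623)·K = 0.623×470.8 − 332.38 = -39.076
K = -39.076 / -0.296 = 132.01 g/s

132 g/s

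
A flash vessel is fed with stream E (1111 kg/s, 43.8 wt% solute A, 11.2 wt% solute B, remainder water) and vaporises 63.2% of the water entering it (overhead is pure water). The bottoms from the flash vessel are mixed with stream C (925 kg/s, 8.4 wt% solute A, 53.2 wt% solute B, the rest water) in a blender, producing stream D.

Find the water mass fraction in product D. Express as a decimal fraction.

0.3135

Vapour removed = 0.632×0.450×1111 = 315.97 kg/s; concentrate = 795.03 kg/s.
water reaching the mixer = 183.98 (from concentrate) + 925×0.384 = 539.18 kg/s.
Product flow = 795.03 + 925 = 1720 kg/s; water fraction = 0.3135.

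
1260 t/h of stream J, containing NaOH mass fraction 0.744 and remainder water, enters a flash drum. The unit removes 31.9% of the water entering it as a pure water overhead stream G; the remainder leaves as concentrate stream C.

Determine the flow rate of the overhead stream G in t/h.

102.9 t/h

water entering = 1260×0.256 = 322.56 t/h; overhead removed = 0.319×322.56 = 102.9 t/h.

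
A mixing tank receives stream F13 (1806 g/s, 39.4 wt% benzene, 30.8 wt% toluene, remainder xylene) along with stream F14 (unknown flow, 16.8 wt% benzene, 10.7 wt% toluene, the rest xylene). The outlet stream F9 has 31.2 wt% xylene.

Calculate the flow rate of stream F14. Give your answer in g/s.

61.22 g/s

Let F14 be the unknown flow. Total out = 1806 + F14.
xylene balance: 538.19 + 0.725·F14 = 0.312·(1806 + F14)
(0.725 − 0.312)·F14 = 0.312×1806 − 538.19 = 25.284
F14 = 25.284 / 0.413 = 61.22 g/s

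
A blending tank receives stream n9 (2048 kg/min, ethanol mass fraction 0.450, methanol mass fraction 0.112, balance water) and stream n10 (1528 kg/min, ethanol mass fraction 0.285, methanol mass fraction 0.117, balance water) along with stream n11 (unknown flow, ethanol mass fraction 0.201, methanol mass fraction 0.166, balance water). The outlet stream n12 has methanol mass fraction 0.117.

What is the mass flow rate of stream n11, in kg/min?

Let n11 be the unknown flow. Total out = 3576 + n11.
methanol balance: 408.15 + 0.166·n11 = 0.117·(3576 + n11)
(0.166 − 0.117)·n11 = 0.117×3576 − 408.15 = 10.24
n11 = 10.24 / 0.049 = 208.98 kg/min

209 kg/min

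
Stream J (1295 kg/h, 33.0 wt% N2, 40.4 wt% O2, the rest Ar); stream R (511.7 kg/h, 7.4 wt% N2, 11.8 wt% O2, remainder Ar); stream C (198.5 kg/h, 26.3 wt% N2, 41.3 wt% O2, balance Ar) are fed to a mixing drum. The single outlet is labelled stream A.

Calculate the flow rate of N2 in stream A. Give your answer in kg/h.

N2 out = N2 in = 1295×0.330 + 511.7×0.074 + 198.5×0.263 = 517.42 kg/h.

517.4 kg/h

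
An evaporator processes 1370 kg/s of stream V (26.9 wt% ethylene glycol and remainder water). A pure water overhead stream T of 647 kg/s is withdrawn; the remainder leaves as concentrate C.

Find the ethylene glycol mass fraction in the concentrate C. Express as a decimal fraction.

0.5097

ethylene glycol is not removed: 1370×0.269 = 368.53 kg/s of ethylene glycol enters C.
Concentrate = 1370 − 647 = 723 kg/s.
Mass fraction = 368.53/723 = 0.5097.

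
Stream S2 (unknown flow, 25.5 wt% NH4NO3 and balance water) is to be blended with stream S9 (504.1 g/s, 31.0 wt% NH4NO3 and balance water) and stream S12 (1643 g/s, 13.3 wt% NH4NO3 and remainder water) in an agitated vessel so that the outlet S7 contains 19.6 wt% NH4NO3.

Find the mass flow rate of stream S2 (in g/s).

Let S2 be the unknown flow. Total out = 2147.1 + S2.
NH4NO3 balance: 374.79 + 0.255·S2 = 0.196·(2147.1 + S2)
(0.255 − 0.196)·S2 = 0.196×2147.1 − 374.79 = 46.042
S2 = 46.042 / 0.059 = 780.37 g/s

780.4 g/s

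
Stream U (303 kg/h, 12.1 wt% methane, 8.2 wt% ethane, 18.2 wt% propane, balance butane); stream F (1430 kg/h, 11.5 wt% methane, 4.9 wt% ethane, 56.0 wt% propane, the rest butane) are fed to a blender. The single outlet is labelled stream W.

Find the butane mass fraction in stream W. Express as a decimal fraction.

0.335

Total flow out = 303 + 1430 = 1733 kg/h.
butane in = 303×0.615 + 1430×0.276 = 581.02 kg/h.
butane mass fraction in W = 581.02/1733 = 0.335.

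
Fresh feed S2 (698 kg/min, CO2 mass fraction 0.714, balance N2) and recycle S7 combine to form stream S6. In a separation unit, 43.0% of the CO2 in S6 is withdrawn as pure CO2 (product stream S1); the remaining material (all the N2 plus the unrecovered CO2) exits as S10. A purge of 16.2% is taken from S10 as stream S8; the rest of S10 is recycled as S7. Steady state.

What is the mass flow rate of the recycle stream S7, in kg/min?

1488 kg/min

N2 enters only via S2 and leaves only via the purge: 698×0.286 = 0.162×(N2 in S10), and the separation unit passes all N2, so N2 in S6 = N2 in S10 = 1232.3 kg/min.
CO2 in S6: m_A = 698×0.714 + (1−0.162)·(1−0.430)·m_A, so m_A = 498.37/0.5223 = 954.11 kg/min.
S10 = (1−0.430)×954.11 + 1232.3 = 1776.1 kg/min.
Recycle S7 = (1−0.162)×1776.1 = 1488.4 kg/min.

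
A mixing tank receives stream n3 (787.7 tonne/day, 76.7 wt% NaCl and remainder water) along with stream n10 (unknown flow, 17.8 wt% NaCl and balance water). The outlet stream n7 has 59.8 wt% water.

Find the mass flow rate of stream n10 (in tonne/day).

Let n10 be the unknown flow. Total out = 787.7 + n10.
water balance: 183.53 + 0.822·n10 = 0.598·(787.7 + n10)
(0.822 − 0.598)·n10 = 0.598×787.7 − 183.53 = 287.51
n10 = 287.51 / 0.224 = 1283.5 tonne/day

1284 tonne/day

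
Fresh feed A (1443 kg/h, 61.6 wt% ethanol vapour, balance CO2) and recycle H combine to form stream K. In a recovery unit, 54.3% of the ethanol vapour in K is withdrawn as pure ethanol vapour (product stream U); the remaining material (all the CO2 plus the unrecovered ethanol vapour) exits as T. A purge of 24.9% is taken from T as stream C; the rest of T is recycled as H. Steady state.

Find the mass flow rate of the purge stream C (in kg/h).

708.1 kg/h

CO2 enters only via A and leaves only via the purge: 1443×0.384 = 0.249×(CO2 in T), and the recovery unit passes all CO2, so CO2 in K = CO2 in T = 2225.3 kg/h.
ethanol vapour in K: m_A = 1443×0.616 + (1−0.249)·(1−0.543)·m_A, so m_A = 888.89/0.6568 = 1353.4 kg/h.
T = (1−0.543)×1353.4 + 2225.3 = 2843.8 kg/h.
Purge C = 0.249×2843.8 = 708.12 kg/h.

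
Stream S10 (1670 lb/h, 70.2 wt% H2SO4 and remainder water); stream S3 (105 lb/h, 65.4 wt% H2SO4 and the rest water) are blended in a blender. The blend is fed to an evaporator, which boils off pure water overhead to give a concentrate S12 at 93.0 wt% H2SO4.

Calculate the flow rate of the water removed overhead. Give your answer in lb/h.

H2SO4 entering = 1670×0.702 + 105×0.654 = 1241 lb/h.
All H2SO4 reports to S12, so S12 = 1241/0.930 = 1334.4 lb/h.
Total feed = 1775 lb/h; overhead = 1775 − 1334.4 = 440.58 lb/h.

440.6 lb/h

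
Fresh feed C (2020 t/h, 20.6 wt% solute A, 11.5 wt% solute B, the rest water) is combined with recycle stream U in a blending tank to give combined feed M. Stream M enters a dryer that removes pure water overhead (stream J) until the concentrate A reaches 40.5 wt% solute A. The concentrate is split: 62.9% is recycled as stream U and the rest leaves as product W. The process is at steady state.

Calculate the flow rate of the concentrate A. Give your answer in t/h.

2769 t/h

Overall solute A balance (none leaves overhead): solute A in fresh feed = solute A in product, i.e. 2020×0.206 = (1−0.629)·A·0.405.
A = 416.12/(0.405×0.371) = 2769.4 t/h.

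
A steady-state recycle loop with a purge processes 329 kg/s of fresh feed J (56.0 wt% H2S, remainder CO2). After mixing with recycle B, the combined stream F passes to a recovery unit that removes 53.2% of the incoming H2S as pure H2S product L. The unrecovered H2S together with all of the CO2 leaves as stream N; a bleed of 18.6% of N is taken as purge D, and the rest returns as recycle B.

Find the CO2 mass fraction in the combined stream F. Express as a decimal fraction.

0.7234

CO2 enters only via J and leaves only via the purge: 329×0.440 = 0.186×(CO2 in N), and the recovery unit passes all CO2, so CO2 in F = CO2 in N = 778.28 kg/s.
H2S in F: m_A = 329×0.560 + (1−0.186)·(1−0.532)·m_A, so m_A = 184.24/0.6190 = 297.62 kg/s.
F = 297.62 + 778.28 = 1075.9 kg/s.
CO2 fraction in F = 778.28/1075.9 = 0.7234.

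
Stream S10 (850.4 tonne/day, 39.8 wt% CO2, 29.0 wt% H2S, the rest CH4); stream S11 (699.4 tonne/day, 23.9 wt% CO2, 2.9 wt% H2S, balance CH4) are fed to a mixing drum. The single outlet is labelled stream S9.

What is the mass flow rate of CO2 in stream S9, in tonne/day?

CO2 out = CO2 in = 850.4×0.398 + 699.4×0.239 = 505.62 tonne/day.

505.6 tonne/day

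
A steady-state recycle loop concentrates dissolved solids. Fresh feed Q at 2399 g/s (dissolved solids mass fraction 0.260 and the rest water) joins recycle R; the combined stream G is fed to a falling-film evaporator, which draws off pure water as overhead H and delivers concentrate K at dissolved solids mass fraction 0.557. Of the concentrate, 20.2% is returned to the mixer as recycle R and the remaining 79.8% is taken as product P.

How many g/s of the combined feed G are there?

2682 g/s

Overall dissolved solids balance (none leaves overhead): dissolved solids in fresh feed = dissolved solids in product, i.e. 2399×0.260 = (1−0.202)·K·0.557.
K = 623.74/(0.557×0.798) = 1403.3 g/s.
Recycle R = 0.202×1403.3 = 283.46 g/s.
Combined feed G = 2399 + 283.46 = 2682.5 g/s.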